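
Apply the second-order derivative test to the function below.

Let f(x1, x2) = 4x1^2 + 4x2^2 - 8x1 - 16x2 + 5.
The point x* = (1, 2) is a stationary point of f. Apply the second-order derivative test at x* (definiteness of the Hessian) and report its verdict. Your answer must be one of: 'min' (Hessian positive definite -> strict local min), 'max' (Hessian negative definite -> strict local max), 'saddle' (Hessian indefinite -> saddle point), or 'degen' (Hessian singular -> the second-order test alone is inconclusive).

Compute the Hessian H = grad^2 f:
  H = [[8, 0], [0, 8]]
Verify stationarity: grad f(x*) = H x* + g = (0, 0).
Eigenvalues of H: 8, 8.
Both eigenvalues > 0, so H is positive definite -> x* is a strict local min.

min


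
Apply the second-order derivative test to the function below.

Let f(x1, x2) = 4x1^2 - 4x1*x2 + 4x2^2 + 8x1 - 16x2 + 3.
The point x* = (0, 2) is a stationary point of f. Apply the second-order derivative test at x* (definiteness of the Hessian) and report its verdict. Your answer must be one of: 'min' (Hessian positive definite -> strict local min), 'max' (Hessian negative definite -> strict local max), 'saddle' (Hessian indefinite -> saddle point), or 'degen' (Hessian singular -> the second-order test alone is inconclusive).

Compute the Hessian H = grad^2 f:
  H = [[8, -4], [-4, 8]]
Verify stationarity: grad f(x*) = H x* + g = (0, 0).
Eigenvalues of H: 4, 12.
Both eigenvalues > 0, so H is positive definite -> x* is a strict local min.

min


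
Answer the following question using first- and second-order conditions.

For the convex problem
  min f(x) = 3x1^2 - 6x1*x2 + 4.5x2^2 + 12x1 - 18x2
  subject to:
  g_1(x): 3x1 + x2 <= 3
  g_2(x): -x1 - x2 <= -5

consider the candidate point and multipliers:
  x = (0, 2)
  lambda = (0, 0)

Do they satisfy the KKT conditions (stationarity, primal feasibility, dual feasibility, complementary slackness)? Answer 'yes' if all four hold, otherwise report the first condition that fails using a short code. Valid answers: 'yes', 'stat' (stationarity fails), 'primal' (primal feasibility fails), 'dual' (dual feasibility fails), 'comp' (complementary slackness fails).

Gradient of f: grad f(x) = Q x + c = (0, 0)
Constraint values g_i(x) = a_i^T x - b_i:
  g_1((0, 2)) = -1
  g_2((0, 2)) = 3
Stationarity residual: grad f(x) + sum_i lambda_i a_i = (0, 0)
  -> stationarity OK
Primal feasibility (all g_i <= 0): FAILS
Dual feasibility (all lambda_i >= 0): OK
Complementary slackness (lambda_i * g_i(x) = 0 for all i): OK

Verdict: the first failing condition is primal_feasibility -> primal.

primal


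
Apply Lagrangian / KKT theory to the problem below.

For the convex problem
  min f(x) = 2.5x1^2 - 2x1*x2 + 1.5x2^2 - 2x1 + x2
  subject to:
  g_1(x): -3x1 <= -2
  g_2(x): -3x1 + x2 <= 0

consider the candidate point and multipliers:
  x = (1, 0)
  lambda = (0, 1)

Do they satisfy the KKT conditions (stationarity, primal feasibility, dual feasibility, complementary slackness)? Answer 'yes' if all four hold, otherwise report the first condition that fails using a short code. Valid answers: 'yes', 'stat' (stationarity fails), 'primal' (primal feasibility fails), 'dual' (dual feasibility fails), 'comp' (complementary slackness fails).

Gradient of f: grad f(x) = Q x + c = (3, -1)
Constraint values g_i(x) = a_i^T x - b_i:
  g_1((1, 0)) = -1
  g_2((1, 0)) = -3
Stationarity residual: grad f(x) + sum_i lambda_i a_i = (0, 0)
  -> stationarity OK
Primal feasibility (all g_i <= 0): OK
Dual feasibility (all lambda_i >= 0): OK
Complementary slackness (lambda_i * g_i(x) = 0 for all i): FAILS

Verdict: the first failing condition is complementary_slackness -> comp.

comp


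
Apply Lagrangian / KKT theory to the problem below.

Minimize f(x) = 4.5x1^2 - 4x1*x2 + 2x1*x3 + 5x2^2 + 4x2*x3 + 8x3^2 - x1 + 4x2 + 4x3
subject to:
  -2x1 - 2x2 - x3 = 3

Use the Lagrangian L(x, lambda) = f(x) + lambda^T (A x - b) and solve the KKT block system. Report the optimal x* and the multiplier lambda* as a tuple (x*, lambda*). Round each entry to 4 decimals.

Form the Lagrangian:
  L(x, lambda) = (1/2) x^T Q x + c^T x + lambda^T (A x - b)
Stationarity (grad_x L = 0): Q x + c + A^T lambda = 0.
Primal feasibility: A x = b.

This gives the KKT block system:
  [ Q   A^T ] [ x     ]   [-c ]
  [ A    0  ] [ lambda ] = [ b ]

Solving the linear system:
  x*      = (-0.5853, -0.895, -0.0396)
  lambda* = (-1.3834)
  f(x*)   = 0.4986

x* = (-0.5853, -0.895, -0.0396), lambda* = (-1.3834)


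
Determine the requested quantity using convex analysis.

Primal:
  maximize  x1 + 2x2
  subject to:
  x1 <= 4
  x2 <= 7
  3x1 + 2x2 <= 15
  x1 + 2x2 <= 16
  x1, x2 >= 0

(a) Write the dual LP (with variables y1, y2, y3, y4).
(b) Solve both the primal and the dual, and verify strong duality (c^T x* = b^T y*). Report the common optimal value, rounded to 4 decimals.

The standard primal-dual pair for 'max c^T x s.t. A x <= b, x >= 0' is:
  Dual:  min b^T y  s.t.  A^T y >= c,  y >= 0.

So the dual LP is:
  minimize  4y1 + 7y2 + 15y3 + 16y4
  subject to:
    y1 + 3y3 + y4 >= 1
    y2 + 2y3 + 2y4 >= 2
    y1, y2, y3, y4 >= 0

Solving the primal: x* = (0.3333, 7).
  primal value c^T x* = 14.3333.
Solving the dual: y* = (0, 1.3333, 0.3333, 0).
  dual value b^T y* = 14.3333.
Strong duality: c^T x* = b^T y*. Confirmed.

14.3333


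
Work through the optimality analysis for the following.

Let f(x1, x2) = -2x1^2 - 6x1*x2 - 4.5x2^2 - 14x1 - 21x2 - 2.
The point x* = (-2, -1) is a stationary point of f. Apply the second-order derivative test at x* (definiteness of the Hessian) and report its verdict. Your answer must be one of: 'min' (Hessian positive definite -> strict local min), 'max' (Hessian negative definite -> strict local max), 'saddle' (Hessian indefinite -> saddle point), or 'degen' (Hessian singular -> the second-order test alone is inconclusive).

Compute the Hessian H = grad^2 f:
  H = [[-4, -6], [-6, -9]]
Verify stationarity: grad f(x*) = H x* + g = (0, 0).
Eigenvalues of H: -13, 0.
H has a zero eigenvalue (singular; negative semidefinite but not definite), so H is neither positive definite, negative definite, nor indefinite. The second-order test alone is inconclusive -> degen.
(Indeed, f is constant along the null direction of H through x*, so x* is not a strict local extremum.)

degen


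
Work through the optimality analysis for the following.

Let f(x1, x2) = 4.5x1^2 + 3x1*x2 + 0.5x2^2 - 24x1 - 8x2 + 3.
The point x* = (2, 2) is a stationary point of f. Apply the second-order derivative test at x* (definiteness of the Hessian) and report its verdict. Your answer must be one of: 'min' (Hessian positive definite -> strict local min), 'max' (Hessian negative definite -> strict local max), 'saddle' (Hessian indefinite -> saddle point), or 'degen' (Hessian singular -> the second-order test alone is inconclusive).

Compute the Hessian H = grad^2 f:
  H = [[9, 3], [3, 1]]
Verify stationarity: grad f(x*) = H x* + g = (0, 0).
Eigenvalues of H: 0, 10.
H has a zero eigenvalue (singular; positive semidefinite but not definite), so H is neither positive definite, negative definite, nor indefinite. The second-order test alone is inconclusive -> degen.
(Indeed, f is constant along the null direction of H through x*, so x* is not a strict local extremum.)

degen


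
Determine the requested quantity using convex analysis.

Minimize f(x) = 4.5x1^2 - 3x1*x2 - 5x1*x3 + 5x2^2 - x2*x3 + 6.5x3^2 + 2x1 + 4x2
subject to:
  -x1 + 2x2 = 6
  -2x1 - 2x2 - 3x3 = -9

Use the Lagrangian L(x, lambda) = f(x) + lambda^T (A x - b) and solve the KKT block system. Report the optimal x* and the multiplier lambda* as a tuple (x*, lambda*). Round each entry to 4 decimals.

Form the Lagrangian:
  L(x, lambda) = (1/2) x^T Q x + c^T x + lambda^T (A x - b)
Stationarity (grad_x L = 0): Q x + c + A^T lambda = 0.
Primal feasibility: A x = b.

This gives the KKT block system:
  [ Q   A^T ] [ x     ]   [-c ]
  [ A    0  ] [ lambda ] = [ b ]

Solving the linear system:
  x*      = (0.1692, 3.0846, 0.8308)
  lambda* = (-14.4641, 2.2897)
  f(x*)   = 60.0346

x* = (0.1692, 3.0846, 0.8308), lambda* = (-14.4641, 2.2897)


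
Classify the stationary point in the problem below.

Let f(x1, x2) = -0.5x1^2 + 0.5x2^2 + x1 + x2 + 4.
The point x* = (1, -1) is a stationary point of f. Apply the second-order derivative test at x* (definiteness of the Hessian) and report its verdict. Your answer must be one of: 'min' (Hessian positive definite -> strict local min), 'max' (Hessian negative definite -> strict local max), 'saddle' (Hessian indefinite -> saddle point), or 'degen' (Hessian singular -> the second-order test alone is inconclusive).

Compute the Hessian H = grad^2 f:
  H = [[-1, 0], [0, 1]]
Verify stationarity: grad f(x*) = H x* + g = (0, 0).
Eigenvalues of H: -1, 1.
Eigenvalues have mixed signs, so H is indefinite -> x* is a saddle point.

saddle


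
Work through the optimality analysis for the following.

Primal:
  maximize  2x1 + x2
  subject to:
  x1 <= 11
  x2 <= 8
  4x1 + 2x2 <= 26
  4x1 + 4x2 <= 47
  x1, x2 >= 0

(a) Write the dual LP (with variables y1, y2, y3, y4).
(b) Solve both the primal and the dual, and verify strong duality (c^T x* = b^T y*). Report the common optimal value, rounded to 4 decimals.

The standard primal-dual pair for 'max c^T x s.t. A x <= b, x >= 0' is:
  Dual:  min b^T y  s.t.  A^T y >= c,  y >= 0.

So the dual LP is:
  minimize  11y1 + 8y2 + 26y3 + 47y4
  subject to:
    y1 + 4y3 + 4y4 >= 2
    y2 + 2y3 + 4y4 >= 1
    y1, y2, y3, y4 >= 0

Solving the primal: x* = (2.5, 8).
  primal value c^T x* = 13.
Solving the dual: y* = (0, 0, 0.5, 0).
  dual value b^T y* = 13.
Strong duality: c^T x* = b^T y*. Confirmed.

13


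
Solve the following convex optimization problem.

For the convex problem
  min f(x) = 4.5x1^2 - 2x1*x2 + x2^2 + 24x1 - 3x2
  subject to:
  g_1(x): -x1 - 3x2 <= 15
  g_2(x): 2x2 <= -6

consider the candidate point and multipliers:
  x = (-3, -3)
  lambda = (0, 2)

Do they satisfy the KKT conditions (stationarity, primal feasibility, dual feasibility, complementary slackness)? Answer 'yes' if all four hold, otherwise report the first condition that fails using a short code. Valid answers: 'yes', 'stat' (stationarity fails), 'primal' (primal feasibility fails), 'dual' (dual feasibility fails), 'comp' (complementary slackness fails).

Gradient of f: grad f(x) = Q x + c = (3, -3)
Constraint values g_i(x) = a_i^T x - b_i:
  g_1((-3, -3)) = -3
  g_2((-3, -3)) = 0
Stationarity residual: grad f(x) + sum_i lambda_i a_i = (3, 1)
  -> stationarity FAILS
Primal feasibility (all g_i <= 0): OK
Dual feasibility (all lambda_i >= 0): OK
Complementary slackness (lambda_i * g_i(x) = 0 for all i): OK

Verdict: the first failing condition is stationarity -> stat.

stat


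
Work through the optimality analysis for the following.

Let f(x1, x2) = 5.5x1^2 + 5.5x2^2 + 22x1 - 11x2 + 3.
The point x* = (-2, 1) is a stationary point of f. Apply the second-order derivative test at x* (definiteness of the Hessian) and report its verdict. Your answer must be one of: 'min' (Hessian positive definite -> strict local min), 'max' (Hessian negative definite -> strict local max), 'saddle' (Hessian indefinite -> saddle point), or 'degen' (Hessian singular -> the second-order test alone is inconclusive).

Compute the Hessian H = grad^2 f:
  H = [[11, 0], [0, 11]]
Verify stationarity: grad f(x*) = H x* + g = (0, 0).
Eigenvalues of H: 11, 11.
Both eigenvalues > 0, so H is positive definite -> x* is a strict local min.

min


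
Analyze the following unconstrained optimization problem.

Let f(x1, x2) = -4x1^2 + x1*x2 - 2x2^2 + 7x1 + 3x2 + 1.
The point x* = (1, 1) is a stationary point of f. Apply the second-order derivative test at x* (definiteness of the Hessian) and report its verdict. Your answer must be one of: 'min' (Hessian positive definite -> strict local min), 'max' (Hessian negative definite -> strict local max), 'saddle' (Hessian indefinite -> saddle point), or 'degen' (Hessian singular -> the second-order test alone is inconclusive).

Compute the Hessian H = grad^2 f:
  H = [[-8, 1], [1, -4]]
Verify stationarity: grad f(x*) = H x* + g = (0, 0).
Eigenvalues of H: -8.2361, -3.7639.
Both eigenvalues < 0, so H is negative definite -> x* is a strict local max.

max


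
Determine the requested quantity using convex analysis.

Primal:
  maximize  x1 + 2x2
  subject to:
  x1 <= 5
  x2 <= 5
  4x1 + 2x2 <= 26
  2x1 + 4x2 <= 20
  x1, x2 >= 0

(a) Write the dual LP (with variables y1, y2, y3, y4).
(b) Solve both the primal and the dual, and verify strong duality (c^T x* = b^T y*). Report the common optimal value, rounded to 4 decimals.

The standard primal-dual pair for 'max c^T x s.t. A x <= b, x >= 0' is:
  Dual:  min b^T y  s.t.  A^T y >= c,  y >= 0.

So the dual LP is:
  minimize  5y1 + 5y2 + 26y3 + 20y4
  subject to:
    y1 + 4y3 + 2y4 >= 1
    y2 + 2y3 + 4y4 >= 2
    y1, y2, y3, y4 >= 0

Solving the primal: x* = (5, 2.5).
  primal value c^T x* = 10.
Solving the dual: y* = (0, 0, 0, 0.5).
  dual value b^T y* = 10.
Strong duality: c^T x* = b^T y*. Confirmed.

10


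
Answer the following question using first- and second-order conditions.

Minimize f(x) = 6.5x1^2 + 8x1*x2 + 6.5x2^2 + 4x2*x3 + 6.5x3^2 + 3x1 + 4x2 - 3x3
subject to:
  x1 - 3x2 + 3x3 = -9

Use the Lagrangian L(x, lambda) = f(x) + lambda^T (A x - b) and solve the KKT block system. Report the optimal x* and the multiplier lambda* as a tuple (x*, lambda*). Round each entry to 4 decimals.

Form the Lagrangian:
  L(x, lambda) = (1/2) x^T Q x + c^T x + lambda^T (A x - b)
Stationarity (grad_x L = 0): Q x + c + A^T lambda = 0.
Primal feasibility: A x = b.

This gives the KKT block system:
  [ Q   A^T ] [ x     ]   [-c ]
  [ A    0  ] [ lambda ] = [ b ]

Solving the linear system:
  x*      = (-1.4303, 1.5687, -0.9545)
  lambda* = (3.0444)
  f(x*)   = 16.1234

x* = (-1.4303, 1.5687, -0.9545), lambda* = (3.0444)


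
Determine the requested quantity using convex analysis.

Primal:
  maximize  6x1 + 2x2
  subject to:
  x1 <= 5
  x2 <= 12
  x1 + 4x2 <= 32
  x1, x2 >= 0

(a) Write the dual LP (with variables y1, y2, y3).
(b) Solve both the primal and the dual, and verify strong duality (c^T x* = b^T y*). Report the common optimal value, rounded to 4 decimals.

The standard primal-dual pair for 'max c^T x s.t. A x <= b, x >= 0' is:
  Dual:  min b^T y  s.t.  A^T y >= c,  y >= 0.

So the dual LP is:
  minimize  5y1 + 12y2 + 32y3
  subject to:
    y1 + y3 >= 6
    y2 + 4y3 >= 2
    y1, y2, y3 >= 0

Solving the primal: x* = (5, 6.75).
  primal value c^T x* = 43.5.
Solving the dual: y* = (5.5, 0, 0.5).
  dual value b^T y* = 43.5.
Strong duality: c^T x* = b^T y*. Confirmed.

43.5


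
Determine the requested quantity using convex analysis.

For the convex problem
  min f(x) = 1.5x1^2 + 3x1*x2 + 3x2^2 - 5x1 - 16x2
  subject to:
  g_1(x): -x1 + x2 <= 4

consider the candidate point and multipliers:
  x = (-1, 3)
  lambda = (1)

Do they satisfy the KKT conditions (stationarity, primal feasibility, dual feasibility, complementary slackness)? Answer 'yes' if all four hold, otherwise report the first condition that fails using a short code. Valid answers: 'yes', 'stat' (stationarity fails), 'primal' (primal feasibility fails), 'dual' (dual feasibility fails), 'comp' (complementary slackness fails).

Gradient of f: grad f(x) = Q x + c = (1, -1)
Constraint values g_i(x) = a_i^T x - b_i:
  g_1((-1, 3)) = 0
Stationarity residual: grad f(x) + sum_i lambda_i a_i = (0, 0)
  -> stationarity OK
Primal feasibility (all g_i <= 0): OK
Dual feasibility (all lambda_i >= 0): OK
Complementary slackness (lambda_i * g_i(x) = 0 for all i): OK

Verdict: yes, KKT holds.

yes


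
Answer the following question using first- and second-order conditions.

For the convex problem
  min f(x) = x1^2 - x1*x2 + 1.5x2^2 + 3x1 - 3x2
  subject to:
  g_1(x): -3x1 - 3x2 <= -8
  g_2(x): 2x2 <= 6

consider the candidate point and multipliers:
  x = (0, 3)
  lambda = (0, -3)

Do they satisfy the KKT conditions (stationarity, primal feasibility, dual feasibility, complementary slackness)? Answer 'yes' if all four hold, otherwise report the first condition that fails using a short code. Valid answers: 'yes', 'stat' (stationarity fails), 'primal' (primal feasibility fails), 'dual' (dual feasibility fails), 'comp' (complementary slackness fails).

Gradient of f: grad f(x) = Q x + c = (0, 6)
Constraint values g_i(x) = a_i^T x - b_i:
  g_1((0, 3)) = -1
  g_2((0, 3)) = 0
Stationarity residual: grad f(x) + sum_i lambda_i a_i = (0, 0)
  -> stationarity OK
Primal feasibility (all g_i <= 0): OK
Dual feasibility (all lambda_i >= 0): FAILS
Complementary slackness (lambda_i * g_i(x) = 0 for all i): OK

Verdict: the first failing condition is dual_feasibility -> dual.

dual


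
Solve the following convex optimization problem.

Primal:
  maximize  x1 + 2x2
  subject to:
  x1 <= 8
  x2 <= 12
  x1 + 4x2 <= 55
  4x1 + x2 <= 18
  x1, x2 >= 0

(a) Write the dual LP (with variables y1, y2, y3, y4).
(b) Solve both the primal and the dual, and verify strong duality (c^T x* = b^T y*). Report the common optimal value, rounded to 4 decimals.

The standard primal-dual pair for 'max c^T x s.t. A x <= b, x >= 0' is:
  Dual:  min b^T y  s.t.  A^T y >= c,  y >= 0.

So the dual LP is:
  minimize  8y1 + 12y2 + 55y3 + 18y4
  subject to:
    y1 + y3 + 4y4 >= 1
    y2 + 4y3 + y4 >= 2
    y1, y2, y3, y4 >= 0

Solving the primal: x* = (1.5, 12).
  primal value c^T x* = 25.5.
Solving the dual: y* = (0, 1.75, 0, 0.25).
  dual value b^T y* = 25.5.
Strong duality: c^T x* = b^T y*. Confirmed.

25.5


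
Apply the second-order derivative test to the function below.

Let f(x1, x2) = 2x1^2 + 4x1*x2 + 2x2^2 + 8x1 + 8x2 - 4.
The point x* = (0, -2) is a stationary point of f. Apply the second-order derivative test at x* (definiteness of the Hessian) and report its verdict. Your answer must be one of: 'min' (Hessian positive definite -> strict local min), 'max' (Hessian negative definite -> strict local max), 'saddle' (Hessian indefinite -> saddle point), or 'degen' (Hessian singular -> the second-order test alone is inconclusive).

Compute the Hessian H = grad^2 f:
  H = [[4, 4], [4, 4]]
Verify stationarity: grad f(x*) = H x* + g = (0, 0).
Eigenvalues of H: 0, 8.
H has a zero eigenvalue (singular; positive semidefinite but not definite), so H is neither positive definite, negative definite, nor indefinite. The second-order test alone is inconclusive -> degen.
(Indeed, f is constant along the null direction of H through x*, so x* is not a strict local extremum.)

degen


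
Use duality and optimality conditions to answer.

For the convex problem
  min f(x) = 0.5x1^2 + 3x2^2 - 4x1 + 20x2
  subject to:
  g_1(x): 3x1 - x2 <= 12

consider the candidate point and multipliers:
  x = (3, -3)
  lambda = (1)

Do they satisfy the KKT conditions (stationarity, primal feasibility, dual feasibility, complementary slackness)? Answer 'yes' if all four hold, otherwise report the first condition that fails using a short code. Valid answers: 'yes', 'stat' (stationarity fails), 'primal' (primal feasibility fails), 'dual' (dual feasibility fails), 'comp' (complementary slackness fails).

Gradient of f: grad f(x) = Q x + c = (-1, 2)
Constraint values g_i(x) = a_i^T x - b_i:
  g_1((3, -3)) = 0
Stationarity residual: grad f(x) + sum_i lambda_i a_i = (2, 1)
  -> stationarity FAILS
Primal feasibility (all g_i <= 0): OK
Dual feasibility (all lambda_i >= 0): OK
Complementary slackness (lambda_i * g_i(x) = 0 for all i): OK

Verdict: the first failing condition is stationarity -> stat.

stat


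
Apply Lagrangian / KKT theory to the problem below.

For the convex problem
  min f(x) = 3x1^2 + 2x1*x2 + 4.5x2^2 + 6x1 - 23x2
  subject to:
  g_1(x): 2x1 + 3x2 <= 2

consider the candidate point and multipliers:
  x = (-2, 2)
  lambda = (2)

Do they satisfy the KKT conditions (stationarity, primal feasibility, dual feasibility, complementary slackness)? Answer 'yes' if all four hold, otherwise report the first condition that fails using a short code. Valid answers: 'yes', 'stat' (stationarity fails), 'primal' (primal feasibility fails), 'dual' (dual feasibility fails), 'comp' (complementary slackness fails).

Gradient of f: grad f(x) = Q x + c = (-2, -9)
Constraint values g_i(x) = a_i^T x - b_i:
  g_1((-2, 2)) = 0
Stationarity residual: grad f(x) + sum_i lambda_i a_i = (2, -3)
  -> stationarity FAILS
Primal feasibility (all g_i <= 0): OK
Dual feasibility (all lambda_i >= 0): OK
Complementary slackness (lambda_i * g_i(x) = 0 for all i): OK

Verdict: the first failing condition is stationarity -> stat.

stat


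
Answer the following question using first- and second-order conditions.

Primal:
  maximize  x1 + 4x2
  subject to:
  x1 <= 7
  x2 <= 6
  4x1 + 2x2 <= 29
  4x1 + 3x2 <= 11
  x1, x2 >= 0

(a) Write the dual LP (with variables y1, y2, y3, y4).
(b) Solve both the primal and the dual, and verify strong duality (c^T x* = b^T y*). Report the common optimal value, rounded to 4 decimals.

The standard primal-dual pair for 'max c^T x s.t. A x <= b, x >= 0' is:
  Dual:  min b^T y  s.t.  A^T y >= c,  y >= 0.

So the dual LP is:
  minimize  7y1 + 6y2 + 29y3 + 11y4
  subject to:
    y1 + 4y3 + 4y4 >= 1
    y2 + 2y3 + 3y4 >= 4
    y1, y2, y3, y4 >= 0

Solving the primal: x* = (0, 3.6667).
  primal value c^T x* = 14.6667.
Solving the dual: y* = (0, 0, 0, 1.3333).
  dual value b^T y* = 14.6667.
Strong duality: c^T x* = b^T y*. Confirmed.

14.6667


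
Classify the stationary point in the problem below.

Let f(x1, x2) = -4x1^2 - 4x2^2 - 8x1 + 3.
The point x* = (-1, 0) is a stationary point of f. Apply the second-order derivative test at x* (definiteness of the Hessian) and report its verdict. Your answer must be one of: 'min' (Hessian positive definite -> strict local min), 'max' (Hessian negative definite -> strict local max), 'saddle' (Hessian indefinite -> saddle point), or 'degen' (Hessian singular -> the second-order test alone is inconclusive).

Compute the Hessian H = grad^2 f:
  H = [[-8, 0], [0, -8]]
Verify stationarity: grad f(x*) = H x* + g = (0, 0).
Eigenvalues of H: -8, -8.
Both eigenvalues < 0, so H is negative definite -> x* is a strict local max.

max


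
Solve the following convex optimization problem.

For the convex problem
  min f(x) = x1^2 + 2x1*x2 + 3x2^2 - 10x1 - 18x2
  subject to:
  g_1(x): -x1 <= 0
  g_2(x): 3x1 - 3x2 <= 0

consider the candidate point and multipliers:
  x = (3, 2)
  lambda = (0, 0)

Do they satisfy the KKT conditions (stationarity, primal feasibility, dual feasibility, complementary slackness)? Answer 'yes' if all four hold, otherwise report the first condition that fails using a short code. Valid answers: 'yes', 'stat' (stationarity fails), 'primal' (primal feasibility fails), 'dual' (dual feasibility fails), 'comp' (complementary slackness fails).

Gradient of f: grad f(x) = Q x + c = (0, 0)
Constraint values g_i(x) = a_i^T x - b_i:
  g_1((3, 2)) = -3
  g_2((3, 2)) = 3
Stationarity residual: grad f(x) + sum_i lambda_i a_i = (0, 0)
  -> stationarity OK
Primal feasibility (all g_i <= 0): FAILS
Dual feasibility (all lambda_i >= 0): OK
Complementary slackness (lambda_i * g_i(x) = 0 for all i): OK

Verdict: the first failing condition is primal_feasibility -> primal.

primal


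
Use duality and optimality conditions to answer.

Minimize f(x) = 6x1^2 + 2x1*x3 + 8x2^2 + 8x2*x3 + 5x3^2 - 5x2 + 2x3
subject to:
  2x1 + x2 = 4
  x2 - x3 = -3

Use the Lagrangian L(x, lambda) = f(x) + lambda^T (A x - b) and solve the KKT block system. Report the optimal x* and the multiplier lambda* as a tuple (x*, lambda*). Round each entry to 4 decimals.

Form the Lagrangian:
  L(x, lambda) = (1/2) x^T Q x + c^T x + lambda^T (A x - b)
Stationarity (grad_x L = 0): Q x + c + A^T lambda = 0.
Primal feasibility: A x = b.

This gives the KKT block system:
  [ Q   A^T ] [ x     ]   [-c ]
  [ A    0  ] [ lambda ] = [ b ]

Solving the linear system:
  x*      = (2.4651, -0.9302, 2.0698)
  lambda* = (-16.8605, 20.186)
  f(x*)   = 68.3953

x* = (2.4651, -0.9302, 2.0698), lambda* = (-16.8605, 20.186)


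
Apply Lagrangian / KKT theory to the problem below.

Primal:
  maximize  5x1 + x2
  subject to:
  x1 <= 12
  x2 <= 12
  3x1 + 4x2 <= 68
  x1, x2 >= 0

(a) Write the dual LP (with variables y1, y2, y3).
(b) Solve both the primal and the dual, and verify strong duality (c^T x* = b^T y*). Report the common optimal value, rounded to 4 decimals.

The standard primal-dual pair for 'max c^T x s.t. A x <= b, x >= 0' is:
  Dual:  min b^T y  s.t.  A^T y >= c,  y >= 0.

So the dual LP is:
  minimize  12y1 + 12y2 + 68y3
  subject to:
    y1 + 3y3 >= 5
    y2 + 4y3 >= 1
    y1, y2, y3 >= 0

Solving the primal: x* = (12, 8).
  primal value c^T x* = 68.
Solving the dual: y* = (4.25, 0, 0.25).
  dual value b^T y* = 68.
Strong duality: c^T x* = b^T y*. Confirmed.

68


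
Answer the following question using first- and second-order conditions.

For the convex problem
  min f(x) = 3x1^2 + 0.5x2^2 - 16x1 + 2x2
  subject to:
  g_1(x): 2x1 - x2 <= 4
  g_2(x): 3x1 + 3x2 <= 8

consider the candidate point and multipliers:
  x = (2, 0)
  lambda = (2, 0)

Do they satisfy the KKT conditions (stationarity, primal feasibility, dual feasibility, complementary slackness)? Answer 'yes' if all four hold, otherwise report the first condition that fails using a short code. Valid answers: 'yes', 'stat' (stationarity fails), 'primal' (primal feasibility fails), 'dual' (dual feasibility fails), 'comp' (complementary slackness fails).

Gradient of f: grad f(x) = Q x + c = (-4, 2)
Constraint values g_i(x) = a_i^T x - b_i:
  g_1((2, 0)) = 0
  g_2((2, 0)) = -2
Stationarity residual: grad f(x) + sum_i lambda_i a_i = (0, 0)
  -> stationarity OK
Primal feasibility (all g_i <= 0): OK
Dual feasibility (all lambda_i >= 0): OK
Complementary slackness (lambda_i * g_i(x) = 0 for all i): OK

Verdict: yes, KKT holds.

yes


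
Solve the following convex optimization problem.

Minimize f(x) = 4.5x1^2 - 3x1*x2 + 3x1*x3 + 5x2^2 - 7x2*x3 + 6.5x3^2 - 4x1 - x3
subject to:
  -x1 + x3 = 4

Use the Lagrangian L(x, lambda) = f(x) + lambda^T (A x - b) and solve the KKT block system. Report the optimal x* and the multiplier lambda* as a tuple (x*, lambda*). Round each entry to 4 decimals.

Form the Lagrangian:
  L(x, lambda) = (1/2) x^T Q x + c^T x + lambda^T (A x - b)
Stationarity (grad_x L = 0): Q x + c + A^T lambda = 0.
Primal feasibility: A x = b.

This gives the KKT block system:
  [ Q   A^T ] [ x     ]   [-c ]
  [ A    0  ] [ lambda ] = [ b ]

Solving the linear system:
  x*      = (-1.7222, 1.0778, 2.2778)
  lambda* = (-15.9)
  f(x*)   = 34.1056

x* = (-1.7222, 1.0778, 2.2778), lambda* = (-15.9)


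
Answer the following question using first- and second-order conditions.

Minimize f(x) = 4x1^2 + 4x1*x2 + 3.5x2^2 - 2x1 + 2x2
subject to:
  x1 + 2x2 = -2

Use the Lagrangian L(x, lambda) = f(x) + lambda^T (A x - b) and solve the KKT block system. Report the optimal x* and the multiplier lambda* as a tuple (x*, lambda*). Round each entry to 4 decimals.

Form the Lagrangian:
  L(x, lambda) = (1/2) x^T Q x + c^T x + lambda^T (A x - b)
Stationarity (grad_x L = 0): Q x + c + A^T lambda = 0.
Primal feasibility: A x = b.

This gives the KKT block system:
  [ Q   A^T ] [ x     ]   [-c ]
  [ A    0  ] [ lambda ] = [ b ]

Solving the linear system:
  x*      = (0.6087, -1.3043)
  lambda* = (2.3478)
  f(x*)   = 0.4348

x* = (0.6087, -1.3043), lambda* = (2.3478)


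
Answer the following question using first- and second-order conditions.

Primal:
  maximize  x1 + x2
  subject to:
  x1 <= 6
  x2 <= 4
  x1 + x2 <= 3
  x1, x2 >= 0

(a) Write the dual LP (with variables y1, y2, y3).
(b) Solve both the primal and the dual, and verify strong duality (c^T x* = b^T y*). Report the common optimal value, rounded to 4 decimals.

The standard primal-dual pair for 'max c^T x s.t. A x <= b, x >= 0' is:
  Dual:  min b^T y  s.t.  A^T y >= c,  y >= 0.

So the dual LP is:
  minimize  6y1 + 4y2 + 3y3
  subject to:
    y1 + y3 >= 1
    y2 + y3 >= 1
    y1, y2, y3 >= 0

Solving the primal: x* = (3, 0).
  primal value c^T x* = 3.
Solving the dual: y* = (0, 0, 1).
  dual value b^T y* = 3.
Strong duality: c^T x* = b^T y*. Confirmed.

3


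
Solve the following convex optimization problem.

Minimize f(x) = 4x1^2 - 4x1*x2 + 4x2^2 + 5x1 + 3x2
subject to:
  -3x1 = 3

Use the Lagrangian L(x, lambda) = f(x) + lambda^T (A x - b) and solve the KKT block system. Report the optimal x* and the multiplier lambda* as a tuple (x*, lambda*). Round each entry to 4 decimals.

Form the Lagrangian:
  L(x, lambda) = (1/2) x^T Q x + c^T x + lambda^T (A x - b)
Stationarity (grad_x L = 0): Q x + c + A^T lambda = 0.
Primal feasibility: A x = b.

This gives the KKT block system:
  [ Q   A^T ] [ x     ]   [-c ]
  [ A    0  ] [ lambda ] = [ b ]

Solving the linear system:
  x*      = (-1, -0.875)
  lambda* = (0.1667)
  f(x*)   = -4.0625

x* = (-1, -0.875), lambda* = (0.1667)


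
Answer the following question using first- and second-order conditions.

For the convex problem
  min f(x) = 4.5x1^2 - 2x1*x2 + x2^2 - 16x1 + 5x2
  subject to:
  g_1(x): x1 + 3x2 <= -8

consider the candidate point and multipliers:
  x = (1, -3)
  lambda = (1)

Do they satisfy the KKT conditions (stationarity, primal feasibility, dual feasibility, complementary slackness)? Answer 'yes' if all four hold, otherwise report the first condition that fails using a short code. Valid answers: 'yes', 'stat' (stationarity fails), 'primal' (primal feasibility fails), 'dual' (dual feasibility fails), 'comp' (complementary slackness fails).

Gradient of f: grad f(x) = Q x + c = (-1, -3)
Constraint values g_i(x) = a_i^T x - b_i:
  g_1((1, -3)) = 0
Stationarity residual: grad f(x) + sum_i lambda_i a_i = (0, 0)
  -> stationarity OK
Primal feasibility (all g_i <= 0): OK
Dual feasibility (all lambda_i >= 0): OK
Complementary slackness (lambda_i * g_i(x) = 0 for all i): OK

Verdict: yes, KKT holds.

yes


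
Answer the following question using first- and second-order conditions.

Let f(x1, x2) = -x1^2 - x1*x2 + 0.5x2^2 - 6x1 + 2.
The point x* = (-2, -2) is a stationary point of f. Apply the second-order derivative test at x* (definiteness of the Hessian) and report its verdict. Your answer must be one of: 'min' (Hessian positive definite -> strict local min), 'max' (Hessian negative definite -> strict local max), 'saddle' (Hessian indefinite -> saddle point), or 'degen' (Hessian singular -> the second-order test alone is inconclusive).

Compute the Hessian H = grad^2 f:
  H = [[-2, -1], [-1, 1]]
Verify stationarity: grad f(x*) = H x* + g = (0, 0).
Eigenvalues of H: -2.3028, 1.3028.
Eigenvalues have mixed signs, so H is indefinite -> x* is a saddle point.

saddle


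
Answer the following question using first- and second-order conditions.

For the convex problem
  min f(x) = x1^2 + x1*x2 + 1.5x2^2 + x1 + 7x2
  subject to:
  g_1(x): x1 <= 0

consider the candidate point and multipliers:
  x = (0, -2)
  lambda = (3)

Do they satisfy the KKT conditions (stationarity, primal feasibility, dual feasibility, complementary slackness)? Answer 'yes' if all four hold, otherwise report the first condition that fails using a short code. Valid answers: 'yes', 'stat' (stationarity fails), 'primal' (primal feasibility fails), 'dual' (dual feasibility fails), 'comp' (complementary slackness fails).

Gradient of f: grad f(x) = Q x + c = (-1, 1)
Constraint values g_i(x) = a_i^T x - b_i:
  g_1((0, -2)) = 0
Stationarity residual: grad f(x) + sum_i lambda_i a_i = (2, 1)
  -> stationarity FAILS
Primal feasibility (all g_i <= 0): OK
Dual feasibility (all lambda_i >= 0): OK
Complementary slackness (lambda_i * g_i(x) = 0 for all i): OK

Verdict: the first failing condition is stationarity -> stat.

stat


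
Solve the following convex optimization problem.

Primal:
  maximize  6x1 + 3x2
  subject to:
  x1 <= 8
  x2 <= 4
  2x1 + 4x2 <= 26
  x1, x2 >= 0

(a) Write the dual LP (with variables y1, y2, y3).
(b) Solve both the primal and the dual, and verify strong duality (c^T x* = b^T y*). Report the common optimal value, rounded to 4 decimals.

The standard primal-dual pair for 'max c^T x s.t. A x <= b, x >= 0' is:
  Dual:  min b^T y  s.t.  A^T y >= c,  y >= 0.

So the dual LP is:
  minimize  8y1 + 4y2 + 26y3
  subject to:
    y1 + 2y3 >= 6
    y2 + 4y3 >= 3
    y1, y2, y3 >= 0

Solving the primal: x* = (8, 2.5).
  primal value c^T x* = 55.5.
Solving the dual: y* = (4.5, 0, 0.75).
  dual value b^T y* = 55.5.
Strong duality: c^T x* = b^T y*. Confirmed.

55.5


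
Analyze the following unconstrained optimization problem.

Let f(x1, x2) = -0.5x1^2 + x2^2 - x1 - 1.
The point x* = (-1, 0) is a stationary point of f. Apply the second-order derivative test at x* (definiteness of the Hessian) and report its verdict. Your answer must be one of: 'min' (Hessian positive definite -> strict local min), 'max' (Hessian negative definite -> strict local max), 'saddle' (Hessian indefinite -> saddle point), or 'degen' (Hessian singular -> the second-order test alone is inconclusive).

Compute the Hessian H = grad^2 f:
  H = [[-1, 0], [0, 2]]
Verify stationarity: grad f(x*) = H x* + g = (0, 0).
Eigenvalues of H: -1, 2.
Eigenvalues have mixed signs, so H is indefinite -> x* is a saddle point.

saddle


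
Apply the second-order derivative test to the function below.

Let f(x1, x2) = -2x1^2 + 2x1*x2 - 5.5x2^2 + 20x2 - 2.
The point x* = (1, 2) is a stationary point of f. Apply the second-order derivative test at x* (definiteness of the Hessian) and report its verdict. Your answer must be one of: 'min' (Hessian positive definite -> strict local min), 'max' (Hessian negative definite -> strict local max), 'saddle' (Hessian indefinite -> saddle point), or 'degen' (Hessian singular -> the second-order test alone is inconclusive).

Compute the Hessian H = grad^2 f:
  H = [[-4, 2], [2, -11]]
Verify stationarity: grad f(x*) = H x* + g = (0, 0).
Eigenvalues of H: -11.5311, -3.4689.
Both eigenvalues < 0, so H is negative definite -> x* is a strict local max.

max


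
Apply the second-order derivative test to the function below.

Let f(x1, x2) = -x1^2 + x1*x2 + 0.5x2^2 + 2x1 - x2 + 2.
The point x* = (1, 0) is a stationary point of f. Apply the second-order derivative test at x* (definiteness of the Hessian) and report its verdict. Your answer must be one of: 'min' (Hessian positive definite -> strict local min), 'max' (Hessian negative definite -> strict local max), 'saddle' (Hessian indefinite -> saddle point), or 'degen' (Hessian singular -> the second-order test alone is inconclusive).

Compute the Hessian H = grad^2 f:
  H = [[-2, 1], [1, 1]]
Verify stationarity: grad f(x*) = H x* + g = (0, 0).
Eigenvalues of H: -2.3028, 1.3028.
Eigenvalues have mixed signs, so H is indefinite -> x* is a saddle point.

saddle


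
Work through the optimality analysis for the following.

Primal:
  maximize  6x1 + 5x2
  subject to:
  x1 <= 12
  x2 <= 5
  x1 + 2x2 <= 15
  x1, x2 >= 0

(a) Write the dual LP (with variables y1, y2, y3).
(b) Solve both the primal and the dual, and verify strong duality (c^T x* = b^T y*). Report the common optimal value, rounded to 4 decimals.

The standard primal-dual pair for 'max c^T x s.t. A x <= b, x >= 0' is:
  Dual:  min b^T y  s.t.  A^T y >= c,  y >= 0.

So the dual LP is:
  minimize  12y1 + 5y2 + 15y3
  subject to:
    y1 + y3 >= 6
    y2 + 2y3 >= 5
    y1, y2, y3 >= 0

Solving the primal: x* = (12, 1.5).
  primal value c^T x* = 79.5.
Solving the dual: y* = (3.5, 0, 2.5).
  dual value b^T y* = 79.5.
Strong duality: c^T x* = b^T y*. Confirmed.

79.5


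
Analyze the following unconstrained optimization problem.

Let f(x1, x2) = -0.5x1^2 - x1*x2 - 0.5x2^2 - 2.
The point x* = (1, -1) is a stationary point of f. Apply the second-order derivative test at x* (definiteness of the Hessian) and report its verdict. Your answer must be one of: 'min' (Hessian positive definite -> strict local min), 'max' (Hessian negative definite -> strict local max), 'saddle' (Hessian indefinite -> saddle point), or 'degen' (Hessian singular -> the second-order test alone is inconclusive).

Compute the Hessian H = grad^2 f:
  H = [[-1, -1], [-1, -1]]
Verify stationarity: grad f(x*) = H x* + g = (0, 0).
Eigenvalues of H: -2, 0.
H has a zero eigenvalue (singular; negative semidefinite but not definite), so H is neither positive definite, negative definite, nor indefinite. The second-order test alone is inconclusive -> degen.
(Indeed, f is constant along the null direction of H through x*, so x* is not a strict local extremum.)

degen


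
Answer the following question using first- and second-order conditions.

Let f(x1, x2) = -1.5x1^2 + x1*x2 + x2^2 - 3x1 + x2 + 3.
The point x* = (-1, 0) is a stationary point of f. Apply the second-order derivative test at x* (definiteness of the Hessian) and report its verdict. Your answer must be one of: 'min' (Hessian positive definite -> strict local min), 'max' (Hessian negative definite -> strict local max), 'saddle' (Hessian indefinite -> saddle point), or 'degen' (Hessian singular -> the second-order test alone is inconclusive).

Compute the Hessian H = grad^2 f:
  H = [[-3, 1], [1, 2]]
Verify stationarity: grad f(x*) = H x* + g = (0, 0).
Eigenvalues of H: -3.1926, 2.1926.
Eigenvalues have mixed signs, so H is indefinite -> x* is a saddle point.

saddle


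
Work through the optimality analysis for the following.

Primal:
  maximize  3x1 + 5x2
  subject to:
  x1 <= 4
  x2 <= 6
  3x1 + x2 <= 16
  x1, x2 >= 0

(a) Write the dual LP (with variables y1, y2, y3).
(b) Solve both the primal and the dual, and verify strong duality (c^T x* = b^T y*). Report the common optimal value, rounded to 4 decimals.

The standard primal-dual pair for 'max c^T x s.t. A x <= b, x >= 0' is:
  Dual:  min b^T y  s.t.  A^T y >= c,  y >= 0.

So the dual LP is:
  minimize  4y1 + 6y2 + 16y3
  subject to:
    y1 + 3y3 >= 3
    y2 + y3 >= 5
    y1, y2, y3 >= 0

Solving the primal: x* = (3.3333, 6).
  primal value c^T x* = 40.
Solving the dual: y* = (0, 4, 1).
  dual value b^T y* = 40.
Strong duality: c^T x* = b^T y*. Confirmed.

40


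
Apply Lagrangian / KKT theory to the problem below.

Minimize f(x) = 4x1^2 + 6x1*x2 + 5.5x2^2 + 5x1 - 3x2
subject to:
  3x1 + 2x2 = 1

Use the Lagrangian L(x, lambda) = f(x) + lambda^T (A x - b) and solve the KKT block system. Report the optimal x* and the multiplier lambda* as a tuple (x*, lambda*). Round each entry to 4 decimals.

Form the Lagrangian:
  L(x, lambda) = (1/2) x^T Q x + c^T x + lambda^T (A x - b)
Stationarity (grad_x L = 0): Q x + c + A^T lambda = 0.
Primal feasibility: A x = b.

This gives the KKT block system:
  [ Q   A^T ] [ x     ]   [-c ]
  [ A    0  ] [ lambda ] = [ b ]

Solving the linear system:
  x*      = (-0.2881, 0.9322)
  lambda* = (-2.7627)
  f(x*)   = -0.7373

x* = (-0.2881, 0.9322), lambda* = (-2.7627)


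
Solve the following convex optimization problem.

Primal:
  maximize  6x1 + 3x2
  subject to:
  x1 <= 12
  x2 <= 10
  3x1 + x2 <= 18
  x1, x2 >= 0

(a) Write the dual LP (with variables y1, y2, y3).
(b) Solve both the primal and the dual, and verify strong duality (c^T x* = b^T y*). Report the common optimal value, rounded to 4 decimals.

The standard primal-dual pair for 'max c^T x s.t. A x <= b, x >= 0' is:
  Dual:  min b^T y  s.t.  A^T y >= c,  y >= 0.

So the dual LP is:
  minimize  12y1 + 10y2 + 18y3
  subject to:
    y1 + 3y3 >= 6
    y2 + y3 >= 3
    y1, y2, y3 >= 0

Solving the primal: x* = (2.6667, 10).
  primal value c^T x* = 46.
Solving the dual: y* = (0, 1, 2).
  dual value b^T y* = 46.
Strong duality: c^T x* = b^T y*. Confirmed.

46


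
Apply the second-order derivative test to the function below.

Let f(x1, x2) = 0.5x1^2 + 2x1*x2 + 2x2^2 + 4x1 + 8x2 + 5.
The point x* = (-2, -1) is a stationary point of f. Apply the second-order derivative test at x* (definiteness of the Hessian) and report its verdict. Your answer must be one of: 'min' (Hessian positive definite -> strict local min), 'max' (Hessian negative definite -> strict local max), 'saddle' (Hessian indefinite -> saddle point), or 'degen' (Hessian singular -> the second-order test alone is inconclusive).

Compute the Hessian H = grad^2 f:
  H = [[1, 2], [2, 4]]
Verify stationarity: grad f(x*) = H x* + g = (0, 0).
Eigenvalues of H: 0, 5.
H has a zero eigenvalue (singular; positive semidefinite but not definite), so H is neither positive definite, negative definite, nor indefinite. The second-order test alone is inconclusive -> degen.
(Indeed, f is constant along the null direction of H through x*, so x* is not a strict local extremum.)

degen
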